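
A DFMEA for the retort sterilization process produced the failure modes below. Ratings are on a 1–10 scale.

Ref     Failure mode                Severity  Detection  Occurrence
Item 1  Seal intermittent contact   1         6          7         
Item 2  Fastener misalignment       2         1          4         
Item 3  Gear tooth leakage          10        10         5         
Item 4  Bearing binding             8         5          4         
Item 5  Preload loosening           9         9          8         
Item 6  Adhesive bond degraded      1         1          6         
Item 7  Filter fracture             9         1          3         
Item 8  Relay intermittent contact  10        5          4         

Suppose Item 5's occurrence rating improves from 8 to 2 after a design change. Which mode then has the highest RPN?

Item 3

RPN = Severity × Occurrence × Detection:
  Item 1: 1 × 7 × 6 = 42
  Item 2: 2 × 4 × 1 = 8
  Item 3: 10 × 5 × 10 = 500
  Item 4: 8 × 4 × 5 = 160
  Item 5: 9 × 8 × 9 = 648
  Item 6: 1 × 6 × 1 = 6
  Item 7: 9 × 3 × 1 = 27
  Item 8: 10 × 4 × 5 = 200
After action: Item 5 → 9 × 2 × 9 = 162.
Revised RPNs: Item 3=500, Item 8=200, Item 5=162, Item 4=160, Item 1=42, Item 7=27, Item 2=8, Item 6=6.
Highest is now Item 3 (500).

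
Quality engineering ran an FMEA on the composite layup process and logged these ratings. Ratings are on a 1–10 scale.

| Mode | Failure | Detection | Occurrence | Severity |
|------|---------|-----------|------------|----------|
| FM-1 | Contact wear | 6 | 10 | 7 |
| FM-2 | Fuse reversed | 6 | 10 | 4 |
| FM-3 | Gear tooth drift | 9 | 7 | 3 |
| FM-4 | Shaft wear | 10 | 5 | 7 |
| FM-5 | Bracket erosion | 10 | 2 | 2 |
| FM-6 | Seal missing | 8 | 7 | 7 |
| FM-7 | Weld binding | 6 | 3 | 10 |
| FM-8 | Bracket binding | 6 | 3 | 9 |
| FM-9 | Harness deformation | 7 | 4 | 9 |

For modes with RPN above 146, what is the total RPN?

RPN = Severity × Occurrence × Detection:
  FM-1: 7 × 10 × 6 = 420
  FM-2: 4 × 10 × 6 = 240
  FM-3: 3 × 7 × 9 = 189
  FM-4: 7 × 5 × 10 = 350
  FM-5: 2 × 2 × 10 = 40
  FM-6: 7 × 7 × 8 = 392
  FM-7: 10 × 3 × 6 = 180
  FM-8: 9 × 3 × 6 = 162
  FM-9: 9 × 4 × 7 = 252
RPN > 146: FM-1 (420), FM-2 (240), FM-3 (189), FM-4 (350), FM-6 (392), FM-7 (180), FM-8 (162), FM-9 (252).
Sum: 420 + 240 + 189 + 350 + 392 + 180 + 162 + 252 = 2185.

2185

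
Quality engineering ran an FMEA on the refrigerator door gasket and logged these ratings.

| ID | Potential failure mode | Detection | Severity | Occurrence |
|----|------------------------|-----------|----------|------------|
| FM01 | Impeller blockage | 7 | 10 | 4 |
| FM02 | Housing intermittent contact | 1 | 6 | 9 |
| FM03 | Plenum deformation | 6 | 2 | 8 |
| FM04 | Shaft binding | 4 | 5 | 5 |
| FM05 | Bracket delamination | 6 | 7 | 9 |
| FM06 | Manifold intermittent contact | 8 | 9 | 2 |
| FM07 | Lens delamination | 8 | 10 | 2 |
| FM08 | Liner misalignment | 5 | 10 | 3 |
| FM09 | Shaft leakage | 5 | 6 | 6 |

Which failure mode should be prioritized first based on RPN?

FM05

RPN = Severity × Occurrence × Detection:
  FM01: 10 × 4 × 7 = 280
  FM02: 6 × 9 × 1 = 54
  FM03: 2 × 8 × 6 = 96
  FM04: 5 × 5 × 4 = 100
  FM05: 7 × 9 × 6 = 378
  FM06: 9 × 2 × 8 = 144
  FM07: 10 × 2 × 8 = 160
  FM08: 10 × 3 × 5 = 150
  FM09: 6 × 6 × 5 = 180
Highest RPN is 378 → FM05.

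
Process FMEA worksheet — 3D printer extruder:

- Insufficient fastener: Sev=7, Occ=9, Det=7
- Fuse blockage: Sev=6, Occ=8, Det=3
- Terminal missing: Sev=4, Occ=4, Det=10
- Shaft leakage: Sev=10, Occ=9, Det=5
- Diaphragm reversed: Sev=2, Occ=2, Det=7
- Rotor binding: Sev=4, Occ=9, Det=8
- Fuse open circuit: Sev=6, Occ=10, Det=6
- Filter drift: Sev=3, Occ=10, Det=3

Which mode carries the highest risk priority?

RPN = Severity × Occurrence × Detection:
  Insufficient fastener: 7 × 9 × 7 = 441
  Fuse blockage: 6 × 8 × 3 = 144
  Terminal missing: 4 × 4 × 10 = 160
  Shaft leakage: 10 × 9 × 5 = 450
  Diaphragm reversed: 2 × 2 × 7 = 28
  Rotor binding: 4 × 9 × 8 = 288
  Fuse open circuit: 6 × 10 × 6 = 360
  Filter drift: 3 × 10 × 3 = 90
Highest RPN is 450 → Shaft leakage.

Shaft leakage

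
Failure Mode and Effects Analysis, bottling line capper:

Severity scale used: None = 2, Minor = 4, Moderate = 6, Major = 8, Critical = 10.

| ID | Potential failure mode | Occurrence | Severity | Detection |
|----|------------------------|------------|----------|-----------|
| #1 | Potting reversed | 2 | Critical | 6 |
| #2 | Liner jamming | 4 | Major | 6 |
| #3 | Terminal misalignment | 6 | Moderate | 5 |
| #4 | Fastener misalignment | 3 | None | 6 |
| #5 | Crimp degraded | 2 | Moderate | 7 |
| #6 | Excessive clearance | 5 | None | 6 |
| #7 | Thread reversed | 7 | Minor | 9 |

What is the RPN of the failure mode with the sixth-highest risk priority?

RPN = Severity × Occurrence × Detection:
  #1: 10 × 2 × 6 = 120
  #2: 8 × 4 × 6 = 192
  #3: 6 × 6 × 5 = 180
  #4: 2 × 3 × 6 = 36
  #5: 6 × 2 × 7 = 84
  #6: 2 × 5 × 6 = 60
  #7: 4 × 7 × 9 = 252
Sorted descending: 252, 192, 180, 120, 84, 60, 36.
The sixth-highest RPN is 60 (#6).

60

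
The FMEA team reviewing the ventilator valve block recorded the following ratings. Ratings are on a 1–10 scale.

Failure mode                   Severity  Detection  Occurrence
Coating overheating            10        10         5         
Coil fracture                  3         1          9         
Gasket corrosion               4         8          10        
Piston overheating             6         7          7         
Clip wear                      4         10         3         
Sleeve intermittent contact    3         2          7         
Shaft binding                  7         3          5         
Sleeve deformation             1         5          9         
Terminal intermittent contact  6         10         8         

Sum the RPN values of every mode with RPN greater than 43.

1864

RPN = Severity × Occurrence × Detection:
  Coating overheating: 10 × 5 × 10 = 500
  Coil fracture: 3 × 9 × 1 = 27
  Gasket corrosion: 4 × 10 × 8 = 320
  Piston overheating: 6 × 7 × 7 = 294
  Clip wear: 4 × 3 × 10 = 120
  Sleeve intermittent contact: 3 × 7 × 2 = 42
  Shaft binding: 7 × 5 × 3 = 105
  Sleeve deformation: 1 × 9 × 5 = 45
  Terminal intermittent contact: 6 × 8 × 10 = 480
RPN > 43: Coating overheating (500), Gasket corrosion (320), Piston overheating (294), Clip wear (120), Shaft binding (105), Sleeve deformation (45), Terminal intermittent contact (480).
Sum: 500 + 320 + 294 + 120 + 105 + 45 + 480 = 1864.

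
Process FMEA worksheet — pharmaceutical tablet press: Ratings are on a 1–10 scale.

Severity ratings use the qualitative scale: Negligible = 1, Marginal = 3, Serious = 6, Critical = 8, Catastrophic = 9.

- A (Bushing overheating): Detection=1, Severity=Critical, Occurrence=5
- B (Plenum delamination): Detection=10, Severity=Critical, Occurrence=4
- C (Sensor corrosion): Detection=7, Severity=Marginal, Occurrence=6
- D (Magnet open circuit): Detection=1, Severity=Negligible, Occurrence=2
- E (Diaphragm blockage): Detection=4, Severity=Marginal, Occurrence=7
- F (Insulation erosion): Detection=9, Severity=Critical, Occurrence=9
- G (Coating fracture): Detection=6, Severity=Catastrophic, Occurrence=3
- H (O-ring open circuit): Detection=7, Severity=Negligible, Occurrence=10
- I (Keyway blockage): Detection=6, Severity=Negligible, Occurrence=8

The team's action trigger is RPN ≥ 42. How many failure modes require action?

RPN = Severity × Occurrence × Detection:
  A: 8 × 5 × 1 = 40
  B: 8 × 4 × 10 = 320
  C: 3 × 6 × 7 = 126
  D: 1 × 2 × 1 = 2
  E: 3 × 7 × 4 = 84
  F: 8 × 9 × 9 = 648
  G: 9 × 3 × 6 = 162
  H: 1 × 10 × 7 = 70
  I: 1 × 8 × 6 = 48
Modes with RPN ≥ 42: B (320), C (126), E (84), F (648), G (162), H (70), I (48) → 7.

7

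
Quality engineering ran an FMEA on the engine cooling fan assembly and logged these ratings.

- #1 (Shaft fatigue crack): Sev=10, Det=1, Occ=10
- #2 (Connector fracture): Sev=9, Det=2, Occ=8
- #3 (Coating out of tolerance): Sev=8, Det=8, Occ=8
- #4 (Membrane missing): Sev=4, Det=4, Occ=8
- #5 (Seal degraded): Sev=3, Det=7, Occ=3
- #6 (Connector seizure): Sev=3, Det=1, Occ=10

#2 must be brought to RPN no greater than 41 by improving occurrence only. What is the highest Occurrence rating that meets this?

#2: S=9, O=8, D=2 → current RPN = 144.
Fixed product = 18. Need 18 × O ≤ 41, so O ≤ 41/18 = 2.28.
Maximum integer Occurrence rating = 2 (gives RPN 36; O=3 would give 54 > 41).

2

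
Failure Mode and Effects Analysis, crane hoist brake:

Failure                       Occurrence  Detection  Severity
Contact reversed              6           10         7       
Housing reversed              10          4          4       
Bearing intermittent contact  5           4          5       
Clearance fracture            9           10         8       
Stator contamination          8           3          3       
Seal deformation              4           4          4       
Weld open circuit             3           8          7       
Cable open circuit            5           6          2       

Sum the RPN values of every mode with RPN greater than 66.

RPN = Severity × Occurrence × Detection:
  Contact reversed: 7 × 6 × 10 = 420
  Housing reversed: 4 × 10 × 4 = 160
  Bearing intermittent contact: 5 × 5 × 4 = 100
  Clearance fracture: 8 × 9 × 10 = 720
  Stator contamination: 3 × 8 × 3 = 72
  Seal deformation: 4 × 4 × 4 = 64
  Weld open circuit: 7 × 3 × 8 = 168
  Cable open circuit: 2 × 5 × 6 = 60
RPN > 66: Contact reversed (420), Housing reversed (160), Bearing intermittent contact (100), Clearance fracture (720), Stator contamination (72), Weld open circuit (168).
Sum: 420 + 160 + 100 + 720 + 72 + 168 = 1640.

1640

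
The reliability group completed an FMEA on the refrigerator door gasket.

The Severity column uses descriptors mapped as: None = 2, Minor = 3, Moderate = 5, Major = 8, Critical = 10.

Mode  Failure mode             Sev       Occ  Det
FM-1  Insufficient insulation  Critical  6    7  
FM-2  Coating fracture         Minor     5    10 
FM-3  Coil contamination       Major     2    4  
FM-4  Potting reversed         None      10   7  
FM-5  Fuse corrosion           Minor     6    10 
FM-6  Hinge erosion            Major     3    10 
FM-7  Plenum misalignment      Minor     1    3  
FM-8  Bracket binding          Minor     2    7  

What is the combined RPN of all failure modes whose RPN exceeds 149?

RPN = Severity × Occurrence × Detection:
  FM-1: 10 × 6 × 7 = 420
  FM-2: 3 × 5 × 10 = 150
  FM-3: 8 × 2 × 4 = 64
  FM-4: 2 × 10 × 7 = 140
  FM-5: 3 × 6 × 10 = 180
  FM-6: 8 × 3 × 10 = 240
  FM-7: 3 × 1 × 3 = 9
  FM-8: 3 × 2 × 7 = 42
RPN > 149: FM-1 (420), FM-2 (150), FM-5 (180), FM-6 (240).
Sum: 420 + 150 + 180 + 240 = 990.

990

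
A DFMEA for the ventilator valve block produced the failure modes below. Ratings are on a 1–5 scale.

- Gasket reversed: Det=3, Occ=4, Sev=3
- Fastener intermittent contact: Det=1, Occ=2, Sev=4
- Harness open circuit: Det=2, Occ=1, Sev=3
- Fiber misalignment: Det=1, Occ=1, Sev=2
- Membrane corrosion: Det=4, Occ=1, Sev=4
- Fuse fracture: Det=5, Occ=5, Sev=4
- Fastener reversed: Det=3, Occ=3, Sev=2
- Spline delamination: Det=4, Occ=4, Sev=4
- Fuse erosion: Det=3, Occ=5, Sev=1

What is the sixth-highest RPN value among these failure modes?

RPN = Severity × Occurrence × Detection:
  Gasket reversed: 3 × 4 × 3 = 36
  Fastener intermittent contact: 4 × 2 × 1 = 8
  Harness open circuit: 3 × 1 × 2 = 6
  Fiber misalignment: 2 × 1 × 1 = 2
  Membrane corrosion: 4 × 1 × 4 = 16
  Fuse fracture: 4 × 5 × 5 = 100
  Fastener reversed: 2 × 3 × 3 = 18
  Spline delamination: 4 × 4 × 4 = 64
  Fuse erosion: 1 × 5 × 3 = 15
Sorted descending: 100, 64, 36, 18, 16, 15, 8, 6, 2.
The sixth-highest RPN is 15 (Fuse erosion).

15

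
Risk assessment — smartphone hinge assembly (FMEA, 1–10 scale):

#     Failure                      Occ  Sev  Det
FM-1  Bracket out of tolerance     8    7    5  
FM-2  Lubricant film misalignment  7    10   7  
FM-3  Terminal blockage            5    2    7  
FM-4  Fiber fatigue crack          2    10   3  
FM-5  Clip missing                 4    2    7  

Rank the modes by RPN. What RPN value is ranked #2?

280

RPN = Severity × Occurrence × Detection:
  FM-1: 7 × 8 × 5 = 280
  FM-2: 10 × 7 × 7 = 490
  FM-3: 2 × 5 × 7 = 70
  FM-4: 10 × 2 × 3 = 60
  FM-5: 2 × 4 × 7 = 56
Sorted descending: 490, 280, 70, 60, 56.
The second-highest RPN is 280 (FM-1).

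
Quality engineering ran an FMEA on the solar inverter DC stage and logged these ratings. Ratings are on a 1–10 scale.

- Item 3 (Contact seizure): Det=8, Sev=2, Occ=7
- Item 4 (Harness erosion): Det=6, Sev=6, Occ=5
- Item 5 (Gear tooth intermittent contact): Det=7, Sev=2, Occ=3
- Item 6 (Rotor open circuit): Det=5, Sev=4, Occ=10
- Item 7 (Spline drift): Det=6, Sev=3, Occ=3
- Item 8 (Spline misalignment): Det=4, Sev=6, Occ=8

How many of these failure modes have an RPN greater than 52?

5

RPN = Severity × Occurrence × Detection:
  Item 3: 2 × 7 × 8 = 112
  Item 4: 6 × 5 × 6 = 180
  Item 5: 2 × 3 × 7 = 42
  Item 6: 4 × 10 × 5 = 200
  Item 7: 3 × 3 × 6 = 54
  Item 8: 6 × 8 × 4 = 192
Modes with RPN > 52: Item 3 (112), Item 4 (180), Item 6 (200), Item 7 (54), Item 8 (192) → 5.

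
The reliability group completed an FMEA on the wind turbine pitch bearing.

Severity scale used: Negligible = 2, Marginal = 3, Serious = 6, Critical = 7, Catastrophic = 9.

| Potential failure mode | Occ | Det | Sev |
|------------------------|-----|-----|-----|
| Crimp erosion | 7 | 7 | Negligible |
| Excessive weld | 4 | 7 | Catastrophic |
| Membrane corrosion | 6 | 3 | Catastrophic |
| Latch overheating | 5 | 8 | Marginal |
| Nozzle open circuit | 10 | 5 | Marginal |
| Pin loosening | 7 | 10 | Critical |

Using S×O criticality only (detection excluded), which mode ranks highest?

Membrane corrosion

Criticality = Severity × Occurrence:
  Crimp erosion: 2 × 7 = 14
  Excessive weld: 9 × 4 = 36
  Membrane corrosion: 9 × 6 = 54
  Latch overheating: 3 × 5 = 15
  Nozzle open circuit: 3 × 10 = 30
  Pin loosening: 7 × 7 = 49
Highest criticality is 54 → Membrane corrosion.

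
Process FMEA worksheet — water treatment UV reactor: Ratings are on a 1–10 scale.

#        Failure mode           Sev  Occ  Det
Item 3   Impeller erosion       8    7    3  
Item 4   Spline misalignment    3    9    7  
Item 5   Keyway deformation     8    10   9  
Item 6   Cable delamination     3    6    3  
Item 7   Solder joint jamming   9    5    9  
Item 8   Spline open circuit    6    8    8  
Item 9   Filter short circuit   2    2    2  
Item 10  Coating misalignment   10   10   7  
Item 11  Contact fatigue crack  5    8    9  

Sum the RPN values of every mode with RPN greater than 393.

RPN = Severity × Occurrence × Detection:
  Item 3: 8 × 7 × 3 = 168
  Item 4: 3 × 9 × 7 = 189
  Item 5: 8 × 10 × 9 = 720
  Item 6: 3 × 6 × 3 = 54
  Item 7: 9 × 5 × 9 = 405
  Item 8: 6 × 8 × 8 = 384
  Item 9: 2 × 2 × 2 = 8
  Item 10: 10 × 10 × 7 = 700
  Item 11: 5 × 8 × 9 = 360
RPN > 393: Item 5 (720), Item 7 (405), Item 10 (700).
Sum: 720 + 405 + 700 = 1825.

1825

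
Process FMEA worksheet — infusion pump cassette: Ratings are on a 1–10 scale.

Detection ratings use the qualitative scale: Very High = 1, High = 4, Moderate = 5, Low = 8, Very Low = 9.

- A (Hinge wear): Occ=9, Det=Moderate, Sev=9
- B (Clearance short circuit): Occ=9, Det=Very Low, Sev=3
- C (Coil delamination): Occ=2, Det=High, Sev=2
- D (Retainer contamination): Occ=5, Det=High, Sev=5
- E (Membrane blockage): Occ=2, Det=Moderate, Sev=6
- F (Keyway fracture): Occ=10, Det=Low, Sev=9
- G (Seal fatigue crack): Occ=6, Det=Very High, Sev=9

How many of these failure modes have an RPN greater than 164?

RPN = Severity × Occurrence × Detection:
  A: 9 × 9 × 5 = 405
  B: 3 × 9 × 9 = 243
  C: 2 × 2 × 4 = 16
  D: 5 × 5 × 4 = 100
  E: 6 × 2 × 5 = 60
  F: 9 × 10 × 8 = 720
  G: 9 × 6 × 1 = 54
Modes with RPN > 164: A (405), B (243), F (720) → 3.

3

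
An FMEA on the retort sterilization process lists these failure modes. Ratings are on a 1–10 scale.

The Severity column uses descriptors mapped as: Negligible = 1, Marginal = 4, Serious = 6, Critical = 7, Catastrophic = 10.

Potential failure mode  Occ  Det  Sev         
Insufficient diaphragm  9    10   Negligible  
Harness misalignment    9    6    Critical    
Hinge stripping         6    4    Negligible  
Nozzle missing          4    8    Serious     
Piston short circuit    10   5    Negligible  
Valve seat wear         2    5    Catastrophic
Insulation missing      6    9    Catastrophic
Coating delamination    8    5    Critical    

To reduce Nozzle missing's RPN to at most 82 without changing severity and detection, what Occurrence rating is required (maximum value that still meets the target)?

Nozzle missing: S=6, O=4, D=8 → current RPN = 192.
Fixed product = 48. Need 48 × O ≤ 82, so O ≤ 82/48 = 1.71.
Maximum integer Occurrence rating = 1 (gives RPN 48; O=2 would give 96 > 82).

1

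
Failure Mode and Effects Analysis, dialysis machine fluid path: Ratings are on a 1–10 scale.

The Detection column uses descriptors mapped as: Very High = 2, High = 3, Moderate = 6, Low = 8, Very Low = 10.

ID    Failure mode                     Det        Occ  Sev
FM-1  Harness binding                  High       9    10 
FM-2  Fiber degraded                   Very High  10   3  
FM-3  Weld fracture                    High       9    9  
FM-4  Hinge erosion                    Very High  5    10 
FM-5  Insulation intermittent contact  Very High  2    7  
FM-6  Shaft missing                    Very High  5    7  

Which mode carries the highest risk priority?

RPN = Severity × Occurrence × Detection:
  FM-1: 10 × 9 × 3 = 270
  FM-2: 3 × 10 × 2 = 60
  FM-3: 9 × 9 × 3 = 243
  FM-4: 10 × 5 × 2 = 100
  FM-5: 7 × 2 × 2 = 28
  FM-6: 7 × 5 × 2 = 70
Highest RPN is 270 → FM-1.

FM-1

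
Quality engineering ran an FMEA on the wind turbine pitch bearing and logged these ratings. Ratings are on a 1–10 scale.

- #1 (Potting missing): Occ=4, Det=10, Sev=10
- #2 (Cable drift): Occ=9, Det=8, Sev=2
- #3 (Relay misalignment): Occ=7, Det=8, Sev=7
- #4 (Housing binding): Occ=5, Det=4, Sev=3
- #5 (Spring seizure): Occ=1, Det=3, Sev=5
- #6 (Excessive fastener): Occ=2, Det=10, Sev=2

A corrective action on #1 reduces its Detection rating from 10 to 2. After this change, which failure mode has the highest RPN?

#3

RPN = Severity × Occurrence × Detection:
  #1: 10 × 4 × 10 = 400
  #2: 2 × 9 × 8 = 144
  #3: 7 × 7 × 8 = 392
  #4: 3 × 5 × 4 = 60
  #5: 5 × 1 × 3 = 15
  #6: 2 × 2 × 10 = 40
After action: #1 → 10 × 4 × 2 = 80.
Revised RPNs: #3=392, #2=144, #1=80, #4=60, #6=40, #5=15.
Highest is now #3 (392).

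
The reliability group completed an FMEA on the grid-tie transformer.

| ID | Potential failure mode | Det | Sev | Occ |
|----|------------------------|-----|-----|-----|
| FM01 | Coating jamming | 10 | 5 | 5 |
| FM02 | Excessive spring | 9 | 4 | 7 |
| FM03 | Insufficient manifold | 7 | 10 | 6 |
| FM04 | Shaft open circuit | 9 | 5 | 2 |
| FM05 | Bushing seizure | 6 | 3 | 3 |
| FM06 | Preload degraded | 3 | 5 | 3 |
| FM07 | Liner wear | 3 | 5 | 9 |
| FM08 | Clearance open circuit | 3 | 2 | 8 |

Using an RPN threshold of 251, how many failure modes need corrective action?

RPN = Severity × Occurrence × Detection:
  FM01: 5 × 5 × 10 = 250
  FM02: 4 × 7 × 9 = 252
  FM03: 10 × 6 × 7 = 420
  FM04: 5 × 2 × 9 = 90
  FM05: 3 × 3 × 6 = 54
  FM06: 5 × 3 × 3 = 45
  FM07: 5 × 9 × 3 = 135
  FM08: 2 × 8 × 3 = 48
Modes with RPN ≥ 251: FM02 (252), FM03 (420) → 2.

2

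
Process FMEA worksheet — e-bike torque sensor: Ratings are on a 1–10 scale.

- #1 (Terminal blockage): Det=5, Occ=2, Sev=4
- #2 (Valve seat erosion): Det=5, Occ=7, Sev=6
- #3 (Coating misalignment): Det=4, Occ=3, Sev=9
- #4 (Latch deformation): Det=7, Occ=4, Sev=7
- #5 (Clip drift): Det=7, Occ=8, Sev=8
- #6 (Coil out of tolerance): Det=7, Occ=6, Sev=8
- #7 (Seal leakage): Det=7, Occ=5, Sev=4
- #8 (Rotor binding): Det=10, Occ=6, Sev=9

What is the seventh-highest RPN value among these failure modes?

108

RPN = Severity × Occurrence × Detection:
  #1: 4 × 2 × 5 = 40
  #2: 6 × 7 × 5 = 210
  #3: 9 × 3 × 4 = 108
  #4: 7 × 4 × 7 = 196
  #5: 8 × 8 × 7 = 448
  #6: 8 × 6 × 7 = 336
  #7: 4 × 5 × 7 = 140
  #8: 9 × 6 × 10 = 540
Sorted descending: 540, 448, 336, 210, 196, 140, 108, 40.
The seventh-highest RPN is 108 (#3).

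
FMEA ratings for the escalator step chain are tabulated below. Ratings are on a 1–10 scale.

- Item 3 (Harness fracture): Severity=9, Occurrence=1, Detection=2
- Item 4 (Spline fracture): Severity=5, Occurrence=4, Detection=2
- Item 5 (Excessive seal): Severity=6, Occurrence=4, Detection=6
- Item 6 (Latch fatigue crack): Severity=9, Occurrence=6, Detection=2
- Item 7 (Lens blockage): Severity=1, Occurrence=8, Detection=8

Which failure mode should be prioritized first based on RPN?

RPN = Severity × Occurrence × Detection:
  Item 3: 9 × 1 × 2 = 18
  Item 4: 5 × 4 × 2 = 40
  Item 5: 6 × 4 × 6 = 144
  Item 6: 9 × 6 × 2 = 108
  Item 7: 1 × 8 × 8 = 64
Highest RPN is 144 → Item 5.

Item 5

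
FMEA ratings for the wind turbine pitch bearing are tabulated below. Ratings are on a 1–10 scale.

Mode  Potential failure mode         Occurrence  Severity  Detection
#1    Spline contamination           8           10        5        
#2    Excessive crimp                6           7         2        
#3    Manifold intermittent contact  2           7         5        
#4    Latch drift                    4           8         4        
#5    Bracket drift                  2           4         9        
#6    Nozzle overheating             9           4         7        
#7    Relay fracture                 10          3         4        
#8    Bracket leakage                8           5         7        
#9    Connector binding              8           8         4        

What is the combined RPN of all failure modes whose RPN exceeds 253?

936

RPN = Severity × Occurrence × Detection:
  #1: 10 × 8 × 5 = 400
  #2: 7 × 6 × 2 = 84
  #3: 7 × 2 × 5 = 70
  #4: 8 × 4 × 4 = 128
  #5: 4 × 2 × 9 = 72
  #6: 4 × 9 × 7 = 252
  #7: 3 × 10 × 4 = 120
  #8: 5 × 8 × 7 = 280
  #9: 8 × 8 × 4 = 256
RPN > 253: #1 (400), #8 (280), #9 (256).
Sum: 400 + 280 + 256 = 936.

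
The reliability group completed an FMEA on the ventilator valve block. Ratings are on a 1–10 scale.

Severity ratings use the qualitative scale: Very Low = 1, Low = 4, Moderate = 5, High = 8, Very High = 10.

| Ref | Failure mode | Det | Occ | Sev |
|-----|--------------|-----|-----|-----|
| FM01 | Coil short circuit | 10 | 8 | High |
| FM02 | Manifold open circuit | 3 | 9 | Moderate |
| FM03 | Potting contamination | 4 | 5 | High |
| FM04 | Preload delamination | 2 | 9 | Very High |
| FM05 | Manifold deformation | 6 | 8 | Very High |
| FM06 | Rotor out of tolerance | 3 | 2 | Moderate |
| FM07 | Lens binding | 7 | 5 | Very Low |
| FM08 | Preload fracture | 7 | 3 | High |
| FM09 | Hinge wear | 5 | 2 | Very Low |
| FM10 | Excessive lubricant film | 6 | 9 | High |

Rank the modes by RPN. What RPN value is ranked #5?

168

RPN = Severity × Occurrence × Detection:
  FM01: 8 × 8 × 10 = 640
  FM02: 5 × 9 × 3 = 135
  FM03: 8 × 5 × 4 = 160
  FM04: 10 × 9 × 2 = 180
  FM05: 10 × 8 × 6 = 480
  FM06: 5 × 2 × 3 = 30
  FM07: 1 × 5 × 7 = 35
  FM08: 8 × 3 × 7 = 168
  FM09: 1 × 2 × 5 = 10
  FM10: 8 × 9 × 6 = 432
Sorted descending: 640, 480, 432, 180, 168, 160, 135, 35, 30, 10.
The fifth-highest RPN is 168 (FM08).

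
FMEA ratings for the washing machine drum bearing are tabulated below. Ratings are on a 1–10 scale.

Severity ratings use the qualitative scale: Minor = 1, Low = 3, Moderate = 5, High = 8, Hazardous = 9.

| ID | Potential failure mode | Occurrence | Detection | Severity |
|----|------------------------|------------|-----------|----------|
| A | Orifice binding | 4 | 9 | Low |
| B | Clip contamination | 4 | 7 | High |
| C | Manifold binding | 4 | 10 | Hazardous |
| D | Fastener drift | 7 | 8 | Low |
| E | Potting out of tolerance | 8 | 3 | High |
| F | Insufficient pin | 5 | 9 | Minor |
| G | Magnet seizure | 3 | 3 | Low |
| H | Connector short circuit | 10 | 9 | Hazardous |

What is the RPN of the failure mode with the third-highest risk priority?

RPN = Severity × Occurrence × Detection:
  A: 3 × 4 × 9 = 108
  B: 8 × 4 × 7 = 224
  C: 9 × 4 × 10 = 360
  D: 3 × 7 × 8 = 168
  E: 8 × 8 × 3 = 192
  F: 1 × 5 × 9 = 45
  G: 3 × 3 × 3 = 27
  H: 9 × 10 × 9 = 810
Sorted descending: 810, 360, 224, 192, 168, 108, 45, 27.
The third-highest RPN is 224 (B).

224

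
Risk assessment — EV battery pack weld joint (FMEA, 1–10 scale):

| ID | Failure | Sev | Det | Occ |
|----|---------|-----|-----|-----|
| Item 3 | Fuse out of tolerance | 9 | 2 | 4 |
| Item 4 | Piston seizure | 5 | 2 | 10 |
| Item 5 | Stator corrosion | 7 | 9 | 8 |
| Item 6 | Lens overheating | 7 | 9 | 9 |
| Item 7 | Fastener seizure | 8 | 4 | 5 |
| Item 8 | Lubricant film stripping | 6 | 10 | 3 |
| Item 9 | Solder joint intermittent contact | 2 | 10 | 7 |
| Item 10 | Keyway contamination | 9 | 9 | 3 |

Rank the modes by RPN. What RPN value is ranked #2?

RPN = Severity × Occurrence × Detection:
  Item 3: 9 × 4 × 2 = 72
  Item 4: 5 × 10 × 2 = 100
  Item 5: 7 × 8 × 9 = 504
  Item 6: 7 × 9 × 9 = 567
  Item 7: 8 × 5 × 4 = 160
  Item 8: 6 × 3 × 10 = 180
  Item 9: 2 × 7 × 10 = 140
  Item 10: 9 × 3 × 9 = 243
Sorted descending: 567, 504, 243, 180, 160, 140, 100, 72.
The second-highest RPN is 504 (Item 5).

504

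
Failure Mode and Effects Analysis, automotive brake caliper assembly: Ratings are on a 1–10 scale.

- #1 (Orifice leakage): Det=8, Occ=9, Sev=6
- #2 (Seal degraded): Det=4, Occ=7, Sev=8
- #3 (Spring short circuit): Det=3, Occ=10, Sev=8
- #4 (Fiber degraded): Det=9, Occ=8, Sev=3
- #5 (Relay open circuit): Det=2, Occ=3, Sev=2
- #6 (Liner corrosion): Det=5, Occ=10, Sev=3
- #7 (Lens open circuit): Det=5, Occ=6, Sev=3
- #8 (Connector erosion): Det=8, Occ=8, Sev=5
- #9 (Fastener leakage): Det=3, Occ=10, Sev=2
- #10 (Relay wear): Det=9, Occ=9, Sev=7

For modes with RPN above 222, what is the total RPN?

1783

RPN = Severity × Occurrence × Detection:
  #1: 6 × 9 × 8 = 432
  #2: 8 × 7 × 4 = 224
  #3: 8 × 10 × 3 = 240
  #4: 3 × 8 × 9 = 216
  #5: 2 × 3 × 2 = 12
  #6: 3 × 10 × 5 = 150
  #7: 3 × 6 × 5 = 90
  #8: 5 × 8 × 8 = 320
  #9: 2 × 10 × 3 = 60
  #10: 7 × 9 × 9 = 567
RPN > 222: #1 (432), #2 (224), #3 (240), #8 (320), #10 (567).
Sum: 432 + 224 + 240 + 320 + 567 = 1783.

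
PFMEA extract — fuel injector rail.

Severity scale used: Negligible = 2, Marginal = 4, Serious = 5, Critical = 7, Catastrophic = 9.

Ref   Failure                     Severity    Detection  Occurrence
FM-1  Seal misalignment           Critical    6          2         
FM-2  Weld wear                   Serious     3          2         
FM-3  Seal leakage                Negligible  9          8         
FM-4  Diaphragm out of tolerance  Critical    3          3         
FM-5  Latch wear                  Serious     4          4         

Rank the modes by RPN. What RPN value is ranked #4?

63

RPN = Severity × Occurrence × Detection:
  FM-1: 7 × 2 × 6 = 84
  FM-2: 5 × 2 × 3 = 30
  FM-3: 2 × 8 × 9 = 144
  FM-4: 7 × 3 × 3 = 63
  FM-5: 5 × 4 × 4 = 80
Sorted descending: 144, 84, 80, 63, 30.
The fourth-highest RPN is 63 (FM-4).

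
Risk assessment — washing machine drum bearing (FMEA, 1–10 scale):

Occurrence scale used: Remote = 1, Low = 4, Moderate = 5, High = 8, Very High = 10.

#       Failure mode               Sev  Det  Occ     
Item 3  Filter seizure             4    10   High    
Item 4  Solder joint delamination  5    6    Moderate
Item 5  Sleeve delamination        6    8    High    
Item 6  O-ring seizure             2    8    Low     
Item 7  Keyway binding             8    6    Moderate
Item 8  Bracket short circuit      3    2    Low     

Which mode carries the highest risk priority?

RPN = Severity × Occurrence × Detection:
  Item 3: 4 × 8 × 10 = 320
  Item 4: 5 × 5 × 6 = 150
  Item 5: 6 × 8 × 8 = 384
  Item 6: 2 × 4 × 8 = 64
  Item 7: 8 × 5 × 6 = 240
  Item 8: 3 × 4 × 2 = 24
Highest RPN is 384 → Item 5.

Item 5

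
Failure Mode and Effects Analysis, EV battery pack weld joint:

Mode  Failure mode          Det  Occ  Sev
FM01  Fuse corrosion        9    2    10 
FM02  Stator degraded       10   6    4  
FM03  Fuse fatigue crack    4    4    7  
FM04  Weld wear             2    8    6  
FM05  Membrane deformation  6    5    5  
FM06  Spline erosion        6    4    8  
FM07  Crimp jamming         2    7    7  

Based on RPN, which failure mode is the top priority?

RPN = Severity × Occurrence × Detection:
  FM01: 10 × 2 × 9 = 180
  FM02: 4 × 6 × 10 = 240
  FM03: 7 × 4 × 4 = 112
  FM04: 6 × 8 × 2 = 96
  FM05: 5 × 5 × 6 = 150
  FM06: 8 × 4 × 6 = 192
  FM07: 7 × 7 × 2 = 98
Highest RPN is 240 → FM02.

FM02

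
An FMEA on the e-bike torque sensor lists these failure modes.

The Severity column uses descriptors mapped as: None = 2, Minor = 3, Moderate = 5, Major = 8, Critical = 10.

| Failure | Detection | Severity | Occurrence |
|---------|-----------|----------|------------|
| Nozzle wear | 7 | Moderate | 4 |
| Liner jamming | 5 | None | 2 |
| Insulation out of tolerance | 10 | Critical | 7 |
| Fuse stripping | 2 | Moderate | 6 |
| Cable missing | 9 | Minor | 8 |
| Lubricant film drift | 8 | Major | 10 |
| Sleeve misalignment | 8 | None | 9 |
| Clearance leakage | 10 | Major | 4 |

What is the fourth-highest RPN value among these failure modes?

RPN = Severity × Occurrence × Detection:
  Nozzle wear: 5 × 4 × 7 = 140
  Liner jamming: 2 × 2 × 5 = 20
  Insulation out of tolerance: 10 × 7 × 10 = 700
  Fuse stripping: 5 × 6 × 2 = 60
  Cable missing: 3 × 8 × 9 = 216
  Lubricant film drift: 8 × 10 × 8 = 640
  Sleeve misalignment: 2 × 9 × 8 = 144
  Clearance leakage: 8 × 4 × 10 = 320
Sorted descending: 700, 640, 320, 216, 144, 140, 60, 20.
The fourth-highest RPN is 216 (Cable missing).

216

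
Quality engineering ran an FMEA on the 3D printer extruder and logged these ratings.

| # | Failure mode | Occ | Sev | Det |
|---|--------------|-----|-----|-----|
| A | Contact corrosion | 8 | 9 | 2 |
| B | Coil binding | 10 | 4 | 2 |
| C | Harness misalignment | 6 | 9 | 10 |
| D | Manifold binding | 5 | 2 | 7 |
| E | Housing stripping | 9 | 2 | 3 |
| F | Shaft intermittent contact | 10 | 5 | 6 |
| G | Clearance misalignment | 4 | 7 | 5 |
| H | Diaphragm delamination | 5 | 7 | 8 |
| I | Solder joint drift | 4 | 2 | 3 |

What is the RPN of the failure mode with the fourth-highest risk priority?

RPN = Severity × Occurrence × Detection:
  A: 9 × 8 × 2 = 144
  B: 4 × 10 × 2 = 80
  C: 9 × 6 × 10 = 540
  D: 2 × 5 × 7 = 70
  E: 2 × 9 × 3 = 54
  F: 5 × 10 × 6 = 300
  G: 7 × 4 × 5 = 140
  H: 7 × 5 × 8 = 280
  I: 2 × 4 × 3 = 24
Sorted descending: 540, 300, 280, 144, 140, 80, 70, 54, 24.
The fourth-highest RPN is 144 (A).

144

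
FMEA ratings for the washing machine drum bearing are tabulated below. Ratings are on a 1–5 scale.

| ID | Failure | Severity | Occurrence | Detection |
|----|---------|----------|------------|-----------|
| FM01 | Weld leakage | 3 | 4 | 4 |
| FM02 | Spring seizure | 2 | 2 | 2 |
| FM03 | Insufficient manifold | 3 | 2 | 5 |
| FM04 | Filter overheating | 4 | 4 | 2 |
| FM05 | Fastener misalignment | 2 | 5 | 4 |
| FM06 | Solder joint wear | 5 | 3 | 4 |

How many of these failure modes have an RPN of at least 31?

4

RPN = Severity × Occurrence × Detection:
  FM01: 3 × 4 × 4 = 48
  FM02: 2 × 2 × 2 = 8
  FM03: 3 × 2 × 5 = 30
  FM04: 4 × 4 × 2 = 32
  FM05: 2 × 5 × 4 = 40
  FM06: 5 × 3 × 4 = 60
Modes with RPN ≥ 31: FM01 (48), FM04 (32), FM05 (40), FM06 (60) → 4.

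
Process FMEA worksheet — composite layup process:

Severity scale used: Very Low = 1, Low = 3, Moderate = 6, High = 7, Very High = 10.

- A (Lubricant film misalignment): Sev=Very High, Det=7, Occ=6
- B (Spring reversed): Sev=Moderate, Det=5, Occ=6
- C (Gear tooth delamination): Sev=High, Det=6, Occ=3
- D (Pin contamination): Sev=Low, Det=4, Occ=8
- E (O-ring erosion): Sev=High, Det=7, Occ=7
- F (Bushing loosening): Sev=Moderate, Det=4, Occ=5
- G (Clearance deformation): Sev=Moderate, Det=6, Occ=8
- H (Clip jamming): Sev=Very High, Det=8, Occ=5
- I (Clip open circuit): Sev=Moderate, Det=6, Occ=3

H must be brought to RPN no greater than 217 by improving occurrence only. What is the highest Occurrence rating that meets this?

2

H: S=10, O=5, D=8 → current RPN = 400.
Fixed product = 80. Need 80 × O ≤ 217, so O ≤ 217/80 = 2.71.
Maximum integer Occurrence rating = 2 (gives RPN 160; O=3 would give 240 > 217).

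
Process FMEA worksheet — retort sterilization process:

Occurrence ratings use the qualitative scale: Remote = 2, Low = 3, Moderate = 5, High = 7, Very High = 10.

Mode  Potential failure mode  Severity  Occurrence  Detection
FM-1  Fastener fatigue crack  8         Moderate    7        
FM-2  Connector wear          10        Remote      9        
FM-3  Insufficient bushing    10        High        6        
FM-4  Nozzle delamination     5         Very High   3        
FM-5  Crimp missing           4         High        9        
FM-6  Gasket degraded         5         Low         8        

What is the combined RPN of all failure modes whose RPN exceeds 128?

1282

RPN = Severity × Occurrence × Detection:
  FM-1: 8 × 5 × 7 = 280
  FM-2: 10 × 2 × 9 = 180
  FM-3: 10 × 7 × 6 = 420
  FM-4: 5 × 10 × 3 = 150
  FM-5: 4 × 7 × 9 = 252
  FM-6: 5 × 3 × 8 = 120
RPN > 128: FM-1 (280), FM-2 (180), FM-3 (420), FM-4 (150), FM-5 (252).
Sum: 280 + 180 + 420 + 150 + 252 = 1282.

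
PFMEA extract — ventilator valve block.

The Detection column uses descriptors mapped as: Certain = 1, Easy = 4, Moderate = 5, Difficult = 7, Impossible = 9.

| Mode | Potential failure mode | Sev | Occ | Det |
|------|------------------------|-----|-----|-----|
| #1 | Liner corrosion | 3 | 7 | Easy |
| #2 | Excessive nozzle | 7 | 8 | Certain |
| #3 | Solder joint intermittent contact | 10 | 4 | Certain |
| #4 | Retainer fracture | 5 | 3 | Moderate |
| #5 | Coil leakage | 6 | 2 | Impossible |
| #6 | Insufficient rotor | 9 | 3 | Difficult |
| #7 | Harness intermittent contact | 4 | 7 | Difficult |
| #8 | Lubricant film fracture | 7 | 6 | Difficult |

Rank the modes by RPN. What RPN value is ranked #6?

75

RPN = Severity × Occurrence × Detection:
  #1: 3 × 7 × 4 = 84
  #2: 7 × 8 × 1 = 56
  #3: 10 × 4 × 1 = 40
  #4: 5 × 3 × 5 = 75
  #5: 6 × 2 × 9 = 108
  #6: 9 × 3 × 7 = 189
  #7: 4 × 7 × 7 = 196
  #8: 7 × 6 × 7 = 294
Sorted descending: 294, 196, 189, 108, 84, 75, 56, 40.
The sixth-highest RPN is 75 (#4).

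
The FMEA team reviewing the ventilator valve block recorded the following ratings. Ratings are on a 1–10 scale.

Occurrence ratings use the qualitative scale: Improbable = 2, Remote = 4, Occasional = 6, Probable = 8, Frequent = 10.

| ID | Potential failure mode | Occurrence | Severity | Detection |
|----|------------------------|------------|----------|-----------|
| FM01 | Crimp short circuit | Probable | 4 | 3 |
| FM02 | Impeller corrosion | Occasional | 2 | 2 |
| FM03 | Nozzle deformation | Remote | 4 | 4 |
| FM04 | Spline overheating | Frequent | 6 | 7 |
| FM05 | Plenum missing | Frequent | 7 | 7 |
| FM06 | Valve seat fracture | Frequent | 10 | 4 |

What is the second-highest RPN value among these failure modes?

RPN = Severity × Occurrence × Detection:
  FM01: 4 × 8 × 3 = 96
  FM02: 2 × 6 × 2 = 24
  FM03: 4 × 4 × 4 = 64
  FM04: 6 × 10 × 7 = 420
  FM05: 7 × 10 × 7 = 490
  FM06: 10 × 10 × 4 = 400
Sorted descending: 490, 420, 400, 96, 64, 24.
The second-highest RPN is 420 (FM04).

420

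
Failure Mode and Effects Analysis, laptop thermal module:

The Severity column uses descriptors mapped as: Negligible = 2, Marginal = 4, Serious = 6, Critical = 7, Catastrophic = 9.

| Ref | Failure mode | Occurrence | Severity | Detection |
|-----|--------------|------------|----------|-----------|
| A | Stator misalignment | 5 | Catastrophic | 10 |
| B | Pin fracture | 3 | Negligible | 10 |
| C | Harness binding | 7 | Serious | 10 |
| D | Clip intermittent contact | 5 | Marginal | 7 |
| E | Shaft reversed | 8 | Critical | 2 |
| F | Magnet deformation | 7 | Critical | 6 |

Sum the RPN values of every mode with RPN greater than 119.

1304

RPN = Severity × Occurrence × Detection:
  A: 9 × 5 × 10 = 450
  B: 2 × 3 × 10 = 60
  C: 6 × 7 × 10 = 420
  D: 4 × 5 × 7 = 140
  E: 7 × 8 × 2 = 112
  F: 7 × 7 × 6 = 294
RPN > 119: A (450), C (420), D (140), F (294).
Sum: 450 + 420 + 140 + 294 = 1304.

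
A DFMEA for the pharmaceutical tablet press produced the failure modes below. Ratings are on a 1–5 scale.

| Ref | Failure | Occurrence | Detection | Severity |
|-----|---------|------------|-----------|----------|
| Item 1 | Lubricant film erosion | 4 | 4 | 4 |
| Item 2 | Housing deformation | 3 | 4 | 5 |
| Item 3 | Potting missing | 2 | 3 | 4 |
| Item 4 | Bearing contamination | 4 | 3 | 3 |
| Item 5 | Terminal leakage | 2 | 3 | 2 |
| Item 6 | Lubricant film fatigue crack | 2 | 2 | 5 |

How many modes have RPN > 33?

RPN = Severity × Occurrence × Detection:
  Item 1: 4 × 4 × 4 = 64
  Item 2: 5 × 3 × 4 = 60
  Item 3: 4 × 2 × 3 = 24
  Item 4: 3 × 4 × 3 = 36
  Item 5: 2 × 2 × 3 = 12
  Item 6: 5 × 2 × 2 = 20
Modes with RPN > 33: Item 1 (64), Item 2 (60), Item 4 (36) → 3.

3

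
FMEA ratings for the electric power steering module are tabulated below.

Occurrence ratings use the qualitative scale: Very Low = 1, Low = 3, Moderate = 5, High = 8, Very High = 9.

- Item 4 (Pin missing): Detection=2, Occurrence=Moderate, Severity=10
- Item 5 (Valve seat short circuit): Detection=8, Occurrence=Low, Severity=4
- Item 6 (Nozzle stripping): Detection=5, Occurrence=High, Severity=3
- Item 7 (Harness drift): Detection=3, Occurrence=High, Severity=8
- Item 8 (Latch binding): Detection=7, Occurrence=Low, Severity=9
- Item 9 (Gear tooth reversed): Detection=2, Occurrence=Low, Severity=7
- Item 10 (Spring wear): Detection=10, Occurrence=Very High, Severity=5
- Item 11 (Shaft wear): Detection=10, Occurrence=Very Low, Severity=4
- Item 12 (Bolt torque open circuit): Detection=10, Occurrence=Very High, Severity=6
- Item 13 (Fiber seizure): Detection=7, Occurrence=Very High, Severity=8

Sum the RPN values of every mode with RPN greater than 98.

2095

RPN = Severity × Occurrence × Detection:
  Item 4: 10 × 5 × 2 = 100
  Item 5: 4 × 3 × 8 = 96
  Item 6: 3 × 8 × 5 = 120
  Item 7: 8 × 8 × 3 = 192
  Item 8: 9 × 3 × 7 = 189
  Item 9: 7 × 3 × 2 = 42
  Item 10: 5 × 9 × 10 = 450
  Item 11: 4 × 1 × 10 = 40
  Item 12: 6 × 9 × 10 = 540
  Item 13: 8 × 9 × 7 = 504
RPN > 98: Item 4 (100), Item 6 (120), Item 7 (192), Item 8 (189), Item 10 (450), Item 12 (540), Item 13 (504).
Sum: 100 + 120 + 192 + 189 + 450 + 540 + 504 = 2095.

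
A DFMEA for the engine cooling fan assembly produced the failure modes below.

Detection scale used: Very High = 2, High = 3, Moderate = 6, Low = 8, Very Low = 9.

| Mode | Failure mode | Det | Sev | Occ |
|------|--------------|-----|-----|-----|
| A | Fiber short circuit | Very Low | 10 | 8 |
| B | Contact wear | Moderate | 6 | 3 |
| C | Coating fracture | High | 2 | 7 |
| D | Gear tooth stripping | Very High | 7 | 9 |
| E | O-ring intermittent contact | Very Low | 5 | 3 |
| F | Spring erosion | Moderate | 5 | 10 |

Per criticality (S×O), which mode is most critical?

A

Criticality = Severity × Occurrence:
  A: 10 × 8 = 80
  B: 6 × 3 = 18
  C: 2 × 7 = 14
  D: 7 × 9 = 63
  E: 5 × 3 = 15
  F: 5 × 10 = 50
Highest criticality is 80 → A.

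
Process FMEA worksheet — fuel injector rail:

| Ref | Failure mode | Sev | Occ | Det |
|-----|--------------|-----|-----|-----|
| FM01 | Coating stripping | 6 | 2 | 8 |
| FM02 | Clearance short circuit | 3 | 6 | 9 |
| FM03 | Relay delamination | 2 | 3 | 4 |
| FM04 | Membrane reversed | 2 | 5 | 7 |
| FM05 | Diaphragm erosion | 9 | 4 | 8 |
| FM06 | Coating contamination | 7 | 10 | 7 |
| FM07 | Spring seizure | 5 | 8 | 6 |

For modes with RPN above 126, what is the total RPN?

1180

RPN = Severity × Occurrence × Detection:
  FM01: 6 × 2 × 8 = 96
  FM02: 3 × 6 × 9 = 162
  FM03: 2 × 3 × 4 = 24
  FM04: 2 × 5 × 7 = 70
  FM05: 9 × 4 × 8 = 288
  FM06: 7 × 10 × 7 = 490
  FM07: 5 × 8 × 6 = 240
RPN > 126: FM02 (162), FM05 (288), FM06 (490), FM07 (240).
Sum: 162 + 288 + 490 + 240 = 1180.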